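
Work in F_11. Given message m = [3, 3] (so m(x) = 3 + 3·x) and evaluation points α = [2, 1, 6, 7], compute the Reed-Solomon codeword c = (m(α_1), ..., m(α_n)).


c = [9, 6, 10, 2]

Message polynomial: m(x) = 3 + 3·x (mod 11).
For each evaluation point α_i, compute m(α_i) mod 11:
  α_1 = 2: Horner steps 3 → 9, so m(2) = 9.
  α_2 = 1: Horner steps 3 → 6, so m(1) = 6.
  α_3 = 6: Horner steps 3 → 10, so m(6) = 10.
  α_4 = 7: Horner steps 3 → 2, so m(7) = 2.
Codeword c = [9, 6, 10, 2] ∈ F_11^4.


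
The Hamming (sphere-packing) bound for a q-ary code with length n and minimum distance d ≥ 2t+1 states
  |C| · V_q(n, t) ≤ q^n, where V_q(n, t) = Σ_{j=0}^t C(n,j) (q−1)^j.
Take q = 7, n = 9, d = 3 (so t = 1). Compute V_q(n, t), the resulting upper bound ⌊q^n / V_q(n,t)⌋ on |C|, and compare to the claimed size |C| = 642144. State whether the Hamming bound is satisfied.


V_q(n, t) = 55, q^n = 40353607, Hamming bound = 733701, |C| = 642144 ≤ bound (satisfied).

Step 1: Compute V_q(n, t) = Σ_{j=0}^1 C(n, j) (q−1)^j.
  j = 0: C(9,0)·(6)^0 = 1·1 = 1.
  j = 1: C(9,1)·(6)^1 = 9·6 = 54.
  V_q(n, t) = 1 + 54 = 55.
Step 2: q^n = 7^9 = 40353607.
Step 3: Hamming bound ⌊q^n / V_q(n,t)⌋ = ⌊40353607/55⌋ = 733701.
Step 4: Compare |C| = 642144 to 733701: satisfied.
The claimed |C| lies below the Hamming bound.


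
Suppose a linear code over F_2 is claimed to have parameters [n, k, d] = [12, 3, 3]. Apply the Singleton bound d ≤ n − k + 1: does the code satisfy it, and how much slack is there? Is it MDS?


Singleton RHS = n − k + 1 = 10, slack = 7, bound satisfied, not MDS.

Singleton bound: d ≤ n − k + 1.
Here n = 12, k = 3, so n − k + 1 = 10.
Given d = 3, check d ≤ 10: YES.
Slack = (n − k + 1) − d = 7.
The code is NOT MDS (slack = 7 > 0).
Description: the claimed parameters are [12, 3, 3]_2; such a code would be non-MDS.


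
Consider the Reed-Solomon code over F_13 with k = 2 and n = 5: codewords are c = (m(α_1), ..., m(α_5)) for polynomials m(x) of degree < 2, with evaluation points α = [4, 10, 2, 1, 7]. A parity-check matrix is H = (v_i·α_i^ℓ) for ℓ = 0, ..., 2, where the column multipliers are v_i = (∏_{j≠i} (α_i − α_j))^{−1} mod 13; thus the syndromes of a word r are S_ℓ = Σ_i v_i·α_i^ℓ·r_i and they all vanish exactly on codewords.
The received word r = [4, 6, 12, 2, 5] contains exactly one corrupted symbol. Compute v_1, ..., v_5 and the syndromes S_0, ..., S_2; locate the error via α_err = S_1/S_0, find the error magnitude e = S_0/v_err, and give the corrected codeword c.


S = (2, 2, 2), error at position 4, error magnitude e = 12, c = [4, 6, 12, 3, 5].

Step 1: column multipliers v_i = (∏_{j≠i}(α_i − α_j))^{−1} mod 13.
  i = 1 (α = 4): (4−10)(4−2)(4−1)(4−7) = (−6)·2·3·(−3) = 108 ≡ 4, so v_1 = 4^{−1} = 10 (mod 13).
  i = 2 (α = 10): (10−4)(10−2)(10−1)(10−7) = 6·8·9·3 = 1296 ≡ 9, so v_2 = 9^{−1} = 3 (mod 13).
  i = 3 (α = 2): (2−4)(2−10)(2−1)(2−7) = (−2)·(−8)·1·(−5) = −80 ≡ 11, so v_3 = 11^{−1} = 6 (mod 13).
  i = 4 (α = 1): (1−4)(1−10)(1−2)(1−7) = (−3)·(−9)·(−1)·(−6) = 162 ≡ 6, so v_4 = 6^{−1} = 11 (mod 13).
  i = 5 (α = 7): (7−4)(7−10)(7−2)(7−1) = 3·(−3)·5·6 = −270 ≡ 3, so v_5 = 3^{−1} = 9 (mod 13).
  v = [10, 3, 6, 11, 9].
Step 2: syndromes of r = [4, 6, 12, 2, 5] (all sums mod 13).
  S_0 = Σ v_i r_i = 10·4 + 3·6 + 6·12 + 11·2 + 9·5 = 197 ≡ 2.
  S_1 = Σ v_i α_i r_i = 10·4·4 + 3·10·6 + 6·2·12 + 11·1·2 + 9·7·5 = 821 ≡ 2.
  α_i^2 mod 13 = [3, 9, 4, 1, 10].
  S_2 = Σ v_i α_i^2 r_i = 10·3·4 + 3·9·6 + 6·4·12 + 11·1·2 + 9·10·5 = 1042 ≡ 2.
  S = (2, 2, 2) ≠ 0, so r is not a codeword (an error is present).
Step 3: locate the error. For a single error e at position i, S_ℓ = v_i·e·α_i^ℓ, so α_err = S_1/S_0.
  S_0^{−1} = 2^{−1} = 7 (mod 13), so α_err = 2·7 = 14 ≡ 1 = α_4. Error position i = 4.
  Consistency check: S_2/S_1 = 2·7 = 14 ≡ 1 = α_err ✓ (single-error assumption holds).
Step 4: error magnitude e = S_0/v_4 = S_0·∏_{j≠4}(α_4 − α_j) = 2·6 = 12 ≡ 12 (mod 13).
Step 5: correct position 4: c_4 = r_4 − e = 2 − 12 ≡ 3 (mod 13). Hence c = [4, 6, 12, 3, 5].
  Check: interpolating c through the α_i gives m(x) = 7 + 9·x (degree < 2) with m(α_i) = c_i for every i, so c is indeed a codeword.


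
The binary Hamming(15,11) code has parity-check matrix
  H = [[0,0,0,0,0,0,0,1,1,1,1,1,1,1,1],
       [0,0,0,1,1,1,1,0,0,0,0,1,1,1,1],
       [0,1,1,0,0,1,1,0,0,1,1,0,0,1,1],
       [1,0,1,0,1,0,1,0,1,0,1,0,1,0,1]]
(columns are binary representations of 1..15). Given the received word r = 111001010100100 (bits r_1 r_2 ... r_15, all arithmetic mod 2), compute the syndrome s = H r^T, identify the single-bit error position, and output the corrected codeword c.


s = (1, 0, 0, 1)^T, error position = 9, corrected codeword c = 111001011100100

Compute s = H r^T mod 2 one row at a time:
  s_1 = 1 + 0 + 1 + 0 + 0 + 1 + 0 + 0 = 3 ≡ 1 (mod 2).
  s_2 = 0 + 0 + 1 + 0 + 0 + 1 + 0 + 0 = 2 ≡ 0 (mod 2).
  s_3 = 1 + 1 + 1 + 0 + 1 + 0 + 0 + 0 = 4 ≡ 0 (mod 2).
  s_4 = 1 + 1 + 0 + 0 + 0 + 0 + 1 + 0 = 3 ≡ 1 (mod 2).
s = (1, 0, 0, 1)^T — this equals column 9 of H (binary 1001), so error is at position 9.
Correct: flip bit 9 of r = 111001010100100 to get c = 111001011100100.


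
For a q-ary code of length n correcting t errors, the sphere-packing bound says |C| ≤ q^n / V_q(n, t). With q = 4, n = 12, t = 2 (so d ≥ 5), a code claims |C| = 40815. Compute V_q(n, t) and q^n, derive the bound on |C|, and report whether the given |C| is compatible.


V_q(n, t) = 631, q^n = 16777216, Hamming bound = 26588, |C| = 40815 > bound (violated).

Step 1: Compute V_q(n, t) = Σ_{j=0}^2 C(n, j) (q−1)^j.
  j = 0: C(12,0)·(3)^0 = 1·1 = 1.
  j = 1: C(12,1)·(3)^1 = 12·3 = 36.
  j = 2: C(12,2)·(3)^2 = 66·9 = 594.
  V_q(n, t) = 1 + 36 + 594 = 631.
Step 2: q^n = 4^12 = 16777216.
Step 3: Hamming bound ⌊q^n / V_q(n,t)⌋ = ⌊16777216/631⌋ = 26588.
Step 4: Compare |C| = 40815 to 26588: violated.
The claimed |C| lies above the Hamming bound, so no 4-ary code of length 12 with d ≥ 5 can have 40815 codewords.


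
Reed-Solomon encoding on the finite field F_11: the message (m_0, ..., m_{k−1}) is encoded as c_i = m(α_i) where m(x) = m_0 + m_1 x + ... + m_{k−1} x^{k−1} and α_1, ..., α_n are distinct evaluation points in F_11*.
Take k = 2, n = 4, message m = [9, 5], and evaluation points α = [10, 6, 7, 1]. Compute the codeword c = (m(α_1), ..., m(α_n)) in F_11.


c = [4, 6, 0, 3]

Message polynomial: m(x) = 9 + 5·x (mod 11).
For each evaluation point α_i, compute m(α_i) mod 11:
  α_1 = 10: Horner steps 5 → 4, so m(10) = 4.
  α_2 = 6: Horner steps 5 → 6, so m(6) = 6.
  α_3 = 7: Horner steps 5 → 0, so m(7) = 0.
  α_4 = 1: Horner steps 5 → 3, so m(1) = 3.
Codeword c = [4, 6, 0, 3] ∈ F_11^4.


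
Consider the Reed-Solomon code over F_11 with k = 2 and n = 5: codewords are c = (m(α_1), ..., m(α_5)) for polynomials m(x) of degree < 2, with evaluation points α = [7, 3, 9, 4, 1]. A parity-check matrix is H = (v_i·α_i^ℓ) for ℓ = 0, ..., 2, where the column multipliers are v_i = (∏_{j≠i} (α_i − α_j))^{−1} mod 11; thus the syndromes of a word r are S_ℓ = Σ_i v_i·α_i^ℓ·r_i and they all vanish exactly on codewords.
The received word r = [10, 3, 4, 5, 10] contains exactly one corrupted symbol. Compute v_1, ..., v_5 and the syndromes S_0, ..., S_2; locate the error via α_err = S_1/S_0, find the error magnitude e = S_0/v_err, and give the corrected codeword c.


S = (1, 7, 5), error at position 1, error magnitude e = 10, c = [0, 3, 4, 5, 10].

Step 1: column multipliers v_i = (∏_{j≠i}(α_i − α_j))^{−1} mod 11.
  i = 1 (α = 7): (7−3)(7−9)(7−4)(7−1) = 4·(−2)·3·6 = −144 ≡ 10, so v_1 = 10^{−1} = 10 (mod 11).
  i = 2 (α = 3): (3−7)(3−9)(3−4)(3−1) = (−4)·(−6)·(−1)·2 = −48 ≡ 7, so v_2 = 7^{−1} = 8 (mod 11).
  i = 3 (α = 9): (9−7)(9−3)(9−4)(9−1) = 2·6·5·8 = 480 ≡ 7, so v_3 = 7^{−1} = 8 (mod 11).
  i = 4 (α = 4): (4−7)(4−3)(4−9)(4−1) = (−3)·1·(−5)·3 = 45 ≡ 1, so v_4 = 1^{−1} = 1 (mod 11).
  i = 5 (α = 1): (1−7)(1−3)(1−9)(1−4) = (−6)·(−2)·(−8)·(−3) = 288 ≡ 2, so v_5 = 2^{−1} = 6 (mod 11).
  v = [10, 8, 8, 1, 6].
Step 2: syndromes of r = [10, 3, 4, 5, 10] (all sums mod 11).
  S_0 = Σ v_i r_i = 10·10 + 8·3 + 8·4 + 1·5 + 6·10 = 221 ≡ 1.
  S_1 = Σ v_i α_i r_i = 10·7·10 + 8·3·3 + 8·9·4 + 1·4·5 + 6·1·10 = 1140 ≡ 7.
  α_i^2 mod 11 = [5, 9, 4, 5, 1].
  S_2 = Σ v_i α_i^2 r_i = 10·5·10 + 8·9·3 + 8·4·4 + 1·5·5 + 6·1·10 = 929 ≡ 5.
  S = (1, 7, 5) ≠ 0, so r is not a codeword (an error is present).
Step 3: locate the error. For a single error e at position i, S_ℓ = v_i·e·α_i^ℓ, so α_err = S_1/S_0.
  S_0^{−1} = 1^{−1} = 1 (mod 11), so α_err = 7·1 = 7 ≡ 7 = α_1. Error position i = 1.
  Consistency check: S_2/S_1 = 5·8 = 40 ≡ 7 = α_err ✓ (single-error assumption holds).
Step 4: error magnitude e = S_0/v_1 = S_0·∏_{j≠1}(α_1 − α_j) = 1·10 = 10 ≡ 10 (mod 11).
Step 5: correct position 1: c_1 = r_1 − e = 10 − 10 ≡ 0 (mod 11). Hence c = [0, 3, 4, 5, 10].
  Check: interpolating c through the α_i gives m(x) = 8 + 2·x (degree < 2) with m(α_i) = c_i for every i, so c is indeed a codeword.


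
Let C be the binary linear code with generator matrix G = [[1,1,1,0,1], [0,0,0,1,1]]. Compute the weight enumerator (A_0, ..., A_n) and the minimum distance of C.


Weight distribution: A_0 = 1, A_2 = 1, A_4 = 2. Minimum distance d = 2.

Enumerate all 2^2 = 4 messages m ∈ F_2^2.
For each, compute codeword c = mG in F_2^5, then tally its weight.
  m = 00 → c = 00000, weight = 0.
  m = 10 → c = 11101, weight = 4.
  m = 01 → c = 00011, weight = 2.
  m = 11 → c = 11110, weight = 4.
Tally weights:
  weight 0: 1 codewords.
  weight 2: 1 codewords.
  weight 4: 2 codewords.
Minimum distance d = smallest w > 0 with A_w > 0 = 2.
Sanity: Σ A_w = 4 = 2^2 = 4 ✓.


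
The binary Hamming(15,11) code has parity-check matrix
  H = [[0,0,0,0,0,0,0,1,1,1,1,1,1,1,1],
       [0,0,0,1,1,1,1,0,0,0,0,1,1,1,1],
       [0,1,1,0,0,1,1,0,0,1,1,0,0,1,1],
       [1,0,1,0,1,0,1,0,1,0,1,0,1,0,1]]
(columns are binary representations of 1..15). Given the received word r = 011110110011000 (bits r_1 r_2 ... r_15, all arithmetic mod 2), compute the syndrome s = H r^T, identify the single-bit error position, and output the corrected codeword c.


s = (1, 0, 0, 0)^T, error position = 8, corrected codeword c = 011110100011000

Compute s = H r^T mod 2 one row at a time:
  s_1 = 1 + 0 + 0 + 1 + 1 + 0 + 0 + 0 = 3 ≡ 1 (mod 2).
  s_2 = 1 + 1 + 0 + 1 + 1 + 0 + 0 + 0 = 4 ≡ 0 (mod 2).
  s_3 = 1 + 1 + 0 + 1 + 0 + 1 + 0 + 0 = 4 ≡ 0 (mod 2).
  s_4 = 0 + 1 + 1 + 1 + 0 + 1 + 0 + 0 = 4 ≡ 0 (mod 2).
s = (1, 0, 0, 0)^T — this equals column 8 of H (binary 1000), so error is at position 8.
Correct: flip bit 8 of r = 011110110011000 to get c = 011110100011000.


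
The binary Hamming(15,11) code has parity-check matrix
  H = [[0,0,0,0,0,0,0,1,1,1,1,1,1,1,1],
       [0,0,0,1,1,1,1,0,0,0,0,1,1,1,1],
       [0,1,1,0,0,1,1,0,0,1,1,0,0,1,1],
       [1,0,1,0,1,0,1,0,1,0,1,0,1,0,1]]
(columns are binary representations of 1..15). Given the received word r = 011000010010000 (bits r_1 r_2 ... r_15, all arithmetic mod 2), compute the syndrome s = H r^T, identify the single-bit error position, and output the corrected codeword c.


s = (0, 0, 1, 0)^T, error position = 2, corrected codeword c = 001000010010000

Compute s = H r^T mod 2 one row at a time:
  s_1 = 1 + 0 + 0 + 1 + 0 + 0 + 0 + 0 = 2 ≡ 0 (mod 2).
  s_2 = 0 + 0 + 0 + 0 + 0 + 0 + 0 + 0 = 0 ≡ 0 (mod 2).
  s_3 = 1 + 1 + 0 + 0 + 0 + 1 + 0 + 0 = 3 ≡ 1 (mod 2).
  s_4 = 0 + 1 + 0 + 0 + 0 + 1 + 0 + 0 = 2 ≡ 0 (mod 2).
s = (0, 0, 1, 0)^T — this equals column 2 of H (binary 0010), so error is at position 2.
Correct: flip bit 2 of r = 011000010010000 to get c = 001000010010000.


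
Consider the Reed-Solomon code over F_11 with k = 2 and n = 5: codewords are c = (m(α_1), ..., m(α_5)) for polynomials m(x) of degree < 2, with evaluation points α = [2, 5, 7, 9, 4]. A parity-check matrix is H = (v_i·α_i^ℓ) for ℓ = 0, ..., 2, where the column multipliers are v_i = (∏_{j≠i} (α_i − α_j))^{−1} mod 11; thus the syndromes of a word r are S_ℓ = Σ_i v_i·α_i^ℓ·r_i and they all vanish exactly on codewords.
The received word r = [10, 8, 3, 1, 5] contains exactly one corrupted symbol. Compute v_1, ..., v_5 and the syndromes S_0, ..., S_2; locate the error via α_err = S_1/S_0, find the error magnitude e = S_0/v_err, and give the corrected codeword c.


S = (5, 1, 9), error at position 4, error magnitude e = 3, c = [10, 8, 3, 9, 5].

Step 1: column multipliers v_i = (∏_{j≠i}(α_i − α_j))^{−1} mod 11.
  i = 1 (α = 2): (2−5)(2−7)(2−9)(2−4) = (−3)·(−5)·(−7)·(−2) = 210 ≡ 1, so v_1 = 1^{−1} = 1 (mod 11).
  i = 2 (α = 5): (5−2)(5−7)(5−9)(5−4) = 3·(−2)·(−4)·1 = 24 ≡ 2, so v_2 = 2^{−1} = 6 (mod 11).
  i = 3 (α = 7): (7−2)(7−5)(7−9)(7−4) = 5·2·(−2)·3 = −60 ≡ 6, so v_3 = 6^{−1} = 2 (mod 11).
  i = 4 (α = 9): (9−2)(9−5)(9−7)(9−4) = 7·4·2·5 = 280 ≡ 5, so v_4 = 5^{−1} = 9 (mod 11).
  i = 5 (α = 4): (4−2)(4−5)(4−7)(4−9) = 2·(−1)·(−3)·(−5) = −30 ≡ 3, so v_5 = 3^{−1} = 4 (mod 11).
  v = [1, 6, 2, 9, 4].
Step 2: syndromes of r = [10, 8, 3, 1, 5] (all sums mod 11).
  S_0 = Σ v_i r_i = 1·10 + 6·8 + 2·3 + 9·1 + 4·5 = 93 ≡ 5.
  S_1 = Σ v_i α_i r_i = 1·2·10 + 6·5·8 + 2·7·3 + 9·9·1 + 4·4·5 = 463 ≡ 1.
  α_i^2 mod 11 = [4, 3, 5, 4, 5].
  S_2 = Σ v_i α_i^2 r_i = 1·4·10 + 6·3·8 + 2·5·3 + 9·4·1 + 4·5·5 = 350 ≡ 9.
  S = (5, 1, 9) ≠ 0, so r is not a codeword (an error is present).
Step 3: locate the error. For a single error e at position i, S_ℓ = v_i·e·α_i^ℓ, so α_err = S_1/S_0.
  S_0^{−1} = 5^{−1} = 9 (mod 11), so α_err = 1·9 = 9 ≡ 9 = α_4. Error position i = 4.
  Consistency check: S_2/S_1 = 9·1 = 9 ≡ 9 = α_err ✓ (single-error assumption holds).
Step 4: error magnitude e = S_0/v_4 = S_0·∏_{j≠4}(α_4 − α_j) = 5·5 = 25 ≡ 3 (mod 11).
Step 5: correct position 4: c_4 = r_4 − e = 1 − 3 ≡ 9 (mod 11). Hence c = [10, 8, 3, 9, 5].
  Check: interpolating c through the α_i gives m(x) = 4 + 3·x (degree < 2) with m(α_i) = c_i for every i, so c is indeed a codeword.


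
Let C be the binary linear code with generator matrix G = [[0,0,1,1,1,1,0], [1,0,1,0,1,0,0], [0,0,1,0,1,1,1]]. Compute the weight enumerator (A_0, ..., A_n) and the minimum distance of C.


Weight distribution: A_0 = 1, A_2 = 1, A_3 = 3, A_4 = 2, A_5 = 1. Minimum distance d = 2.

Enumerate all 2^3 = 8 messages m ∈ F_2^3.
For each, compute codeword c = mG in F_2^7, then tally its weight.
  m = 000 → c = 0000000, weight = 0.
  m = 100 → c = 0011110, weight = 4.
  m = 010 → c = 1010100, weight = 3.
  m = 110 → c = 1001010, weight = 3.
  m = 001 → c = 0010111, weight = 4.
  m = 101 → c = 0001001, weight = 2.
  m = 011 → c = 1000011, weight = 3.
  m = 111 → c = 1011101, weight = 5.
Tally weights:
  weight 0: 1 codewords.
  weight 2: 1 codewords.
  weight 3: 3 codewords.
  weight 4: 2 codewords.
  weight 5: 1 codewords.
Minimum distance d = smallest w > 0 with A_w > 0 = 2.
Sanity: Σ A_w = 8 = 2^3 = 8 ✓.


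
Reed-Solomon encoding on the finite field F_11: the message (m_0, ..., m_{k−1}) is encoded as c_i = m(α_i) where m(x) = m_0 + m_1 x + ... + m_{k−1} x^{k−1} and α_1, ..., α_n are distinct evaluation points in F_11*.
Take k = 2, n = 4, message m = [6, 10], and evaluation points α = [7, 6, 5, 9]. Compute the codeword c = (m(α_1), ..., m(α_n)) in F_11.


c = [10, 0, 1, 8]

Message polynomial: m(x) = 6 + 10·x (mod 11).
For each evaluation point α_i, compute m(α_i) mod 11:
  α_1 = 7: Horner steps 10 → 10, so m(7) = 10.
  α_2 = 6: Horner steps 10 → 0, so m(6) = 0.
  α_3 = 5: Horner steps 10 → 1, so m(5) = 1.
  α_4 = 9: Horner steps 10 → 8, so m(9) = 8.
Codeword c = [10, 0, 1, 8] ∈ F_11^4.


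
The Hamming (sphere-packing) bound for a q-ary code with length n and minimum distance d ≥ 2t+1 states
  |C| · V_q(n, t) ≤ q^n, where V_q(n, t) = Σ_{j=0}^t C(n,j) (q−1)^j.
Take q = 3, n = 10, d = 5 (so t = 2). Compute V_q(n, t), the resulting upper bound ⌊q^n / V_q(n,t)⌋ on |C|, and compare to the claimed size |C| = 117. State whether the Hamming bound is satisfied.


V_q(n, t) = 201, q^n = 59049, Hamming bound = 293, |C| = 117 ≤ bound (satisfied).

Step 1: Compute V_q(n, t) = Σ_{j=0}^2 C(n, j) (q−1)^j.
  j = 0: C(10,0)·(2)^0 = 1·1 = 1.
  j = 1: C(10,1)·(2)^1 = 10·2 = 20.
  j = 2: C(10,2)·(2)^2 = 45·4 = 180.
  V_q(n, t) = 1 + 20 + 180 = 201.
Step 2: q^n = 3^10 = 59049.
Step 3: Hamming bound ⌊q^n / V_q(n,t)⌋ = ⌊59049/201⌋ = 293.
Step 4: Compare |C| = 117 to 293: satisfied.
The claimed |C| lies below the Hamming bound.


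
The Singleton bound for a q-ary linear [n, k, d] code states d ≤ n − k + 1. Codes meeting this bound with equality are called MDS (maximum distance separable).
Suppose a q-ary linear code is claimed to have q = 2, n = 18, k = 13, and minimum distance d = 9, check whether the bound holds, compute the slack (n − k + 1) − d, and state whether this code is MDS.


Singleton RHS = n − k + 1 = 6, slack = -3, bound violated (no such code; not MDS).

Singleton bound: d ≤ n − k + 1.
Here n = 18, k = 13, so n − k + 1 = 6.
Given d = 9, check d ≤ 6: NO.
Slack = (n − k + 1) − d = -3.
The slack is negative: d = 9 exceeds n − k + 1 = 6 by 3, so the Singleton bound is violated and no linear [18, 13, 9]_2 code can exist. In particular it is not MDS (MDS requires d = n − k + 1 exactly).
Description: the claimed parameters are [18, 13, 9]_2; such a code would be impossible (violates the Singleton bound).


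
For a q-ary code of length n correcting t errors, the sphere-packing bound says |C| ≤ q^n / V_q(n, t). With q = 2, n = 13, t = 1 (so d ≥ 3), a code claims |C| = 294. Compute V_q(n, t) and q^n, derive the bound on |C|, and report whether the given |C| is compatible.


V_q(n, t) = 14, q^n = 8192, Hamming bound = 585, |C| = 294 ≤ bound (satisfied).

Step 1: Compute V_q(n, t) = Σ_{j=0}^1 C(n, j) (q−1)^j.
  j = 0: C(13,0)·(1)^0 = 1·1 = 1.
  j = 1: C(13,1)·(1)^1 = 13·1 = 13.
  V_q(n, t) = 1 + 13 = 14.
Step 2: q^n = 2^13 = 8192.
Step 3: Hamming bound ⌊q^n / V_q(n,t)⌋ = ⌊8192/14⌋ = 585.
Step 4: Compare |C| = 294 to 585: satisfied.
The claimed |C| lies below the Hamming bound.


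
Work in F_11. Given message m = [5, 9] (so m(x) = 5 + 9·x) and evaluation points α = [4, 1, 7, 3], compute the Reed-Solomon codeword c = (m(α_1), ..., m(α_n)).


c = [8, 3, 2, 10]

Message polynomial: m(x) = 5 + 9·x (mod 11).
For each evaluation point α_i, compute m(α_i) mod 11:
  α_1 = 4: Horner steps 9 → 8, so m(4) = 8.
  α_2 = 1: Horner steps 9 → 3, so m(1) = 3.
  α_3 = 7: Horner steps 9 → 2, so m(7) = 2.
  α_4 = 3: Horner steps 9 → 10, so m(3) = 10.
Codeword c = [8, 3, 2, 10] ∈ F_11^4.


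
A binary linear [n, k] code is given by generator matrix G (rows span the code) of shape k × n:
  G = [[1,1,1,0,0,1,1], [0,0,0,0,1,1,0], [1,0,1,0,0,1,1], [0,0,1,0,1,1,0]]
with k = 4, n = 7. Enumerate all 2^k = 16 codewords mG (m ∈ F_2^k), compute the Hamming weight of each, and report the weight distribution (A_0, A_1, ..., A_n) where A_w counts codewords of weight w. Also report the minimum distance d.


Weight distribution: A_0 = 1, A_1 = 2, A_2 = 2, A_3 = 4, A_4 = 5, A_5 = 2. Minimum distance d = 1.

Enumerate all 2^4 = 16 messages m ∈ F_2^4.
For each, compute codeword c = mG in F_2^7, then tally its weight.
  m = 0000 → c = 0000000, weight = 0.
  m = 1000 → c = 1110011, weight = 5.
  m = 0100 → c = 0000110, weight = 2.
  m = 1100 → c = 1110101, weight = 5.
  m = 0010 → c = 1010011, weight = 4.
  m = 1010 → c = 0100000, weight = 1.
  m = 0110 → c = 1010101, weight = 4.
  m = 1110 → c = 0100110, weight = 3.
  m = 0001 → c = 0010110, weight = 3.
  m = 1001 → c = 1100101, weight = 4.
  m = 0101 → c = 0010000, weight = 1.
  m = 1101 → c = 1100011, weight = 4.
  m = 0011 → c = 1000101, weight = 3.
  m = 1011 → c = 0110110, weight = 4.
  m = 0111 → c = 1000011, weight = 3.
  m = 1111 → c = 0110000, weight = 2.
Tally weights:
  weight 0: 1 codewords.
  weight 1: 2 codewords.
  weight 2: 2 codewords.
  weight 3: 4 codewords.
  weight 4: 5 codewords.
  weight 5: 2 codewords.
Minimum distance d = smallest w > 0 with A_w > 0 = 1.
Sanity: Σ A_w = 16 = 2^4 = 16 ✓.


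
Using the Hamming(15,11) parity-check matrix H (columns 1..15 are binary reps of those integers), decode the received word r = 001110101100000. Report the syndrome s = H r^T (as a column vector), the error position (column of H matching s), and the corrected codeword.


s = (0, 1, 1, 0)^T, error position = 6, corrected codeword c = 001111101100000

Compute s = H r^T mod 2 one row at a time:
  s_1 = 0 + 1 + 1 + 0 + 0 + 0 + 0 + 0 = 2 ≡ 0 (mod 2).
  s_2 = 1 + 1 + 0 + 1 + 0 + 0 + 0 + 0 = 3 ≡ 1 (mod 2).
  s_3 = 0 + 1 + 0 + 1 + 1 + 0 + 0 + 0 = 3 ≡ 1 (mod 2).
  s_4 = 0 + 1 + 1 + 1 + 1 + 0 + 0 + 0 = 4 ≡ 0 (mod 2).
s = (0, 1, 1, 0)^T — this equals column 6 of H (binary 0110), so error is at position 6.
Correct: flip bit 6 of r = 001110101100000 to get c = 001111101100000.


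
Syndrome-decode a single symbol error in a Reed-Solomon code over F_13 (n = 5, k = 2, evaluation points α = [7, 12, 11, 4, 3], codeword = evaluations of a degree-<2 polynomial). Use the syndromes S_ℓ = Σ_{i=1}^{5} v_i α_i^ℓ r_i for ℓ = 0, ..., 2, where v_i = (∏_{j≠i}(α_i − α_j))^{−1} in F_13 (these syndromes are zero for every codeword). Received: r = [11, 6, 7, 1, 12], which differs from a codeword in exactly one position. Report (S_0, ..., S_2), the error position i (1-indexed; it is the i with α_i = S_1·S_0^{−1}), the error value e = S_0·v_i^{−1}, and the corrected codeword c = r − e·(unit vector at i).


S = (5, 2, 6), error at position 5, error magnitude e = 10, c = [11, 6, 7, 1, 2].

Step 1: column multipliers v_i = (∏_{j≠i}(α_i − α_j))^{−1} mod 13.
  i = 1 (α = 7): (7−12)(7−11)(7−4)(7−3) = (−5)·(−4)·3·4 = 240 ≡ 6, so v_1 = 6^{−1} = 11 (mod 13).
  i = 2 (α = 12): (12−7)(12−11)(12−4)(12−3) = 5·1·8·9 = 360 ≡ 9, so v_2 = 9^{−1} = 3 (mod 13).
  i = 3 (α = 11): (11−7)(11−12)(11−4)(11−3) = 4·(−1)·7·8 = −224 ≡ 10, so v_3 = 10^{−1} = 4 (mod 13).
  i = 4 (α = 4): (4−7)(4−12)(4−11)(4−3) = (−3)·(−8)·(−7)·1 = −168 ≡ 1, so v_4 = 1^{−1} = 1 (mod 13).
  i = 5 (α = 3): (3−7)(3−12)(3−11)(3−4) = (−4)·(−9)·(−8)·(−1) = 288 ≡ 2, so v_5 = 2^{−1} = 7 (mod 13).
  v = [11, 3, 4, 1, 7].
Step 2: syndromes of r = [11, 6, 7, 1, 12] (all sums mod 13).
  S_0 = Σ v_i r_i = 11·11 + 3·6 + 4·7 + 1·1 + 7·12 = 252 ≡ 5.
  S_1 = Σ v_i α_i r_i = 11·7·11 + 3·12·6 + 4·11·7 + 1·4·1 + 7·3·12 = 1627 ≡ 2.
  α_i^2 mod 13 = [10, 1, 4, 3, 9].
  S_2 = Σ v_i α_i^2 r_i = 11·10·11 + 3·1·6 + 4·4·7 + 1·3·1 + 7·9·12 = 2099 ≡ 6.
  S = (5, 2, 6) ≠ 0, so r is not a codeword (an error is present).
Step 3: locate the error. For a single error e at position i, S_ℓ = v_i·e·α_i^ℓ, so α_err = S_1/S_0.
  S_0^{−1} = 5^{−1} = 8 (mod 13), so α_err = 2·8 = 16 ≡ 3 = α_5. Error position i = 5.
  Consistency check: S_2/S_1 = 6·7 = 42 ≡ 3 = α_err ✓ (single-error assumption holds).
Step 4: error magnitude e = S_0/v_5 = S_0·∏_{j≠5}(α_5 − α_j) = 5·2 = 10 ≡ 10 (mod 13).
Step 5: correct position 5: c_5 = r_5 − e = 12 − 10 ≡ 2 (mod 13). Hence c = [11, 6, 7, 1, 2].
  Check: interpolating c through the α_i gives m(x) = 5 + 12·x (degree < 2) with m(α_i) = c_i for every i, so c is indeed a codeword.


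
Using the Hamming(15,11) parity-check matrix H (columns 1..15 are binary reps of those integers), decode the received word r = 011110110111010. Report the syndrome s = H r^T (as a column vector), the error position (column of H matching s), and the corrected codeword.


s = (1, 1, 0, 0)^T, error position = 12, corrected codeword c = 011110110110010

Compute s = H r^T mod 2 one row at a time:
  s_1 = 1 + 0 + 1 + 1 + 1 + 0 + 1 + 0 = 5 ≡ 1 (mod 2).
  s_2 = 1 + 1 + 0 + 1 + 1 + 0 + 1 + 0 = 5 ≡ 1 (mod 2).
  s_3 = 1 + 1 + 0 + 1 + 1 + 1 + 1 + 0 = 6 ≡ 0 (mod 2).
  s_4 = 0 + 1 + 1 + 1 + 0 + 1 + 0 + 0 = 4 ≡ 0 (mod 2).
s = (1, 1, 0, 0)^T — this equals column 12 of H (binary 1100), so error is at position 12.
Correct: flip bit 12 of r = 011110110111010 to get c = 011110110110010.


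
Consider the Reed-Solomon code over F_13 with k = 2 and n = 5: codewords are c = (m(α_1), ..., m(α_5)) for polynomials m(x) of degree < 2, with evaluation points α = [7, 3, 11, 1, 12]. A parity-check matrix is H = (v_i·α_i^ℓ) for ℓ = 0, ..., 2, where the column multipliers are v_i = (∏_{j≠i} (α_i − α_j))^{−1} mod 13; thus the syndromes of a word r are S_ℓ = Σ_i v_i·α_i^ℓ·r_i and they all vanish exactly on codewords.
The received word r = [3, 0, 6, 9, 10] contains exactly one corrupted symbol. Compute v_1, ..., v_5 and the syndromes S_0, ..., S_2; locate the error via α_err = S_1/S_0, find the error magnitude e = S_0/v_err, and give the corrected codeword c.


S = (8, 8, 8), error at position 4, error magnitude e = 4, c = [3, 0, 6, 5, 10].

Step 1: column multipliers v_i = (∏_{j≠i}(α_i − α_j))^{−1} mod 13.
  i = 1 (α = 7): (7−3)(7−11)(7−1)(7−12) = 4·(−4)·6·(−5) = 480 ≡ 12, so v_1 = 12^{−1} = 12 (mod 13).
  i = 2 (α = 3): (3−7)(3−11)(3−1)(3−12) = (−4)·(−8)·2·(−9) = −576 ≡ 9, so v_2 = 9^{−1} = 3 (mod 13).
  i = 3 (α = 11): (11−7)(11−3)(11−1)(11−12) = 4·8·10·(−1) = −320 ≡ 5, so v_3 = 5^{−1} = 8 (mod 13).
  i = 4 (α = 1): (1−7)(1−3)(1−11)(1−12) = (−6)·(−2)·(−10)·(−11) = 1320 ≡ 7, so v_4 = 7^{−1} = 2 (mod 13).
  i = 5 (α = 12): (12−7)(12−3)(12−11)(12−1) = 5·9·1·11 = 495 ≡ 1, so v_5 = 1^{−1} = 1 (mod 13).
  v = [12, 3, 8, 2, 1].
Step 2: syndromes of r = [3, 0, 6, 9, 10] (all sums mod 13).
  S_0 = Σ v_i r_i = 12·3 + 3·0 + 8·6 + 2·9 + 1·10 = 112 ≡ 8.
  S_1 = Σ v_i α_i r_i = 12·7·3 + 3·3·0 + 8·11·6 + 2·1·9 + 1·12·10 = 918 ≡ 8.
  α_i^2 mod 13 = [10, 9, 4, 1, 1].
  S_2 = Σ v_i α_i^2 r_i = 12·10·3 + 3·9·0 + 8·4·6 + 2·1·9 + 1·1·10 = 580 ≡ 8.
  S = (8, 8, 8) ≠ 0, so r is not a codeword (an error is present).
Step 3: locate the error. For a single error e at position i, S_ℓ = v_i·e·α_i^ℓ, so α_err = S_1/S_0.
  S_0^{−1} = 8^{−1} = 5 (mod 13), so α_err = 8·5 = 40 ≡ 1 = α_4. Error position i = 4.
  Consistency check: S_2/S_1 = 8·5 = 40 ≡ 1 = α_err ✓ (single-error assumption holds).
Step 4: error magnitude e = S_0/v_4 = S_0·∏_{j≠4}(α_4 − α_j) = 8·7 = 56 ≡ 4 (mod 13).
Step 5: correct position 4: c_4 = r_4 − e = 9 − 4 ≡ 5 (mod 13). Hence c = [3, 0, 6, 5, 10].
  Check: interpolating c through the α_i gives m(x) = 1 + 4·x (degree < 2) with m(α_i) = c_i for every i, so c is indeed a codeword.


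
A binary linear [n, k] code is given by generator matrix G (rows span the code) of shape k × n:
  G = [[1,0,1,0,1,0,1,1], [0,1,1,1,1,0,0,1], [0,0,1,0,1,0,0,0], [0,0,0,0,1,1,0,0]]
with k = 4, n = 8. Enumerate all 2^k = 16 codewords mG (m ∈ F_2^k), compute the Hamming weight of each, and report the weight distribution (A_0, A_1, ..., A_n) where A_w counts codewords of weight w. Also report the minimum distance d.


Weight distribution: A_0 = 1, A_2 = 3, A_3 = 2, A_4 = 1, A_5 = 6, A_6 = 3. Minimum distance d = 2.

Enumerate all 2^4 = 16 messages m ∈ F_2^4.
For each, compute codeword c = mG in F_2^8, then tally its weight.
  m = 0000 → c = 00000000, weight = 0.
  m = 1000 → c = 10101011, weight = 5.
  m = 0100 → c = 01111001, weight = 5.
  m = 1100 → c = 11010010, weight = 4.
  m = 0010 → c = 00101000, weight = 2.
  m = 1010 → c = 10000011, weight = 3.
  m = 0110 → c = 01010001, weight = 3.
  m = 1110 → c = 11111010, weight = 6.
  m = 0001 → c = 00001100, weight = 2.
  m = 1001 → c = 10100111, weight = 5.
  m = 0101 → c = 01110101, weight = 5.
  m = 1101 → c = 11011110, weight = 6.
  m = 0011 → c = 00100100, weight = 2.
  m = 1011 → c = 10001111, weight = 5.
  m = 0111 → c = 01011101, weight = 5.
  m = 1111 → c = 11110110, weight = 6.
Tally weights:
  weight 0: 1 codewords.
  weight 2: 3 codewords.
  weight 3: 2 codewords.
  weight 4: 1 codewords.
  weight 5: 6 codewords.
  weight 6: 3 codewords.
Minimum distance d = smallest w > 0 with A_w > 0 = 2.
Sanity: Σ A_w = 16 = 2^4 = 16 ✓.


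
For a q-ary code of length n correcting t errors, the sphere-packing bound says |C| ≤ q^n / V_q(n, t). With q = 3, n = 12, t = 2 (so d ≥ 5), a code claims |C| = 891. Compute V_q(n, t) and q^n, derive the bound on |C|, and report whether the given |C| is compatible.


V_q(n, t) = 289, q^n = 531441, Hamming bound = 1838, |C| = 891 ≤ bound (satisfied).

Step 1: Compute V_q(n, t) = Σ_{j=0}^2 C(n, j) (q−1)^j.
  j = 0: C(12,0)·(2)^0 = 1·1 = 1.
  j = 1: C(12,1)·(2)^1 = 12·2 = 24.
  j = 2: C(12,2)·(2)^2 = 66·4 = 264.
  V_q(n, t) = 1 + 24 + 264 = 289.
Step 2: q^n = 3^12 = 531441.
Step 3: Hamming bound ⌊q^n / V_q(n,t)⌋ = ⌊531441/289⌋ = 1838.
Step 4: Compare |C| = 891 to 1838: satisfied.
The claimed |C| lies below the Hamming bound.


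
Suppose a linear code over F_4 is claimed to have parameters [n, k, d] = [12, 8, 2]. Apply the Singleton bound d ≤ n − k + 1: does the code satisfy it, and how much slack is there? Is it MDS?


Singleton RHS = n − k + 1 = 5, slack = 3, bound satisfied, not MDS.

Singleton bound: d ≤ n − k + 1.
Here n = 12, k = 8, so n − k + 1 = 5.
Given d = 2, check d ≤ 5: YES.
Slack = (n − k + 1) − d = 3.
The code is NOT MDS (slack = 3 > 0).
Description: the claimed parameters are [12, 8, 2]_4; such a code would be non-MDS.


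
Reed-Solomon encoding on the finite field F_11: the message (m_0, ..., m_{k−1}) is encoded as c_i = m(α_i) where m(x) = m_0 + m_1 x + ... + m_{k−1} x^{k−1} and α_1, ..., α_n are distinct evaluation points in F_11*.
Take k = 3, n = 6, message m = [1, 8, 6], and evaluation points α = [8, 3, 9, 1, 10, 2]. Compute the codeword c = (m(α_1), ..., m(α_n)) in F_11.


c = [9, 2, 9, 4, 10, 8]

Message polynomial: m(x) = 1 + 8·x + 6·x^2 (mod 11).
For each evaluation point α_i, compute m(α_i) mod 11:
  α_1 = 8: Horner steps 6 → 1 → 9, so m(8) = 9.
  α_2 = 3: Horner steps 6 → 4 → 2, so m(3) = 2.
  α_3 = 9: Horner steps 6 → 7 → 9, so m(9) = 9.
  α_4 = 1: Horner steps 6 → 3 → 4, so m(1) = 4.
  α_5 = 10: Horner steps 6 → 2 → 10, so m(10) = 10.
  α_6 = 2: Horner steps 6 → 9 → 8, so m(2) = 8.
Codeword c = [9, 2, 9, 4, 10, 8] ∈ F_11^6.


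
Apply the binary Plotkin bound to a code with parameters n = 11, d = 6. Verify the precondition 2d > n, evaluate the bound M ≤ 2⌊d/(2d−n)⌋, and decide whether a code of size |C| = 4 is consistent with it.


Plotkin bound M ≤ 12; given |C| = 4 ≤ bound (satisfied).

Check applicability: 2d = 12, n = 11.
2d − n = 1 > 0, so Plotkin applies.
Compute d/(2d−n) = 6/1 ≈ 6.0000.
⌊d/(2d−n)⌋ = 6.
Plotkin bound: M ≤ 2·6 = 12.
Given |C| = 4, check: satisfied.
This |C| is below the Plotkin bound.


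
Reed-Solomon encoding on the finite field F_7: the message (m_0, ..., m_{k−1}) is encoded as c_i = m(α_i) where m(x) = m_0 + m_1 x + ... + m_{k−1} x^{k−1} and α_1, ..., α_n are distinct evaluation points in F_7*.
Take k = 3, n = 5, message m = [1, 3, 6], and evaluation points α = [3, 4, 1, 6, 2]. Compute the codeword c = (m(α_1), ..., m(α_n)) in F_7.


c = [1, 4, 3, 4, 3]

Message polynomial: m(x) = 1 + 3·x + 6·x^2 (mod 7).
For each evaluation point α_i, compute m(α_i) mod 7:
  α_1 = 3: Horner steps 6 → 0 → 1, so m(3) = 1.
  α_2 = 4: Horner steps 6 → 6 → 4, so m(4) = 4.
  α_3 = 1: Horner steps 6 → 2 → 3, so m(1) = 3.
  α_4 = 6: Horner steps 6 → 4 → 4, so m(6) = 4.
  α_5 = 2: Horner steps 6 → 1 → 3, so m(2) = 3.
Codeword c = [1, 4, 3, 4, 3] ∈ F_7^5.


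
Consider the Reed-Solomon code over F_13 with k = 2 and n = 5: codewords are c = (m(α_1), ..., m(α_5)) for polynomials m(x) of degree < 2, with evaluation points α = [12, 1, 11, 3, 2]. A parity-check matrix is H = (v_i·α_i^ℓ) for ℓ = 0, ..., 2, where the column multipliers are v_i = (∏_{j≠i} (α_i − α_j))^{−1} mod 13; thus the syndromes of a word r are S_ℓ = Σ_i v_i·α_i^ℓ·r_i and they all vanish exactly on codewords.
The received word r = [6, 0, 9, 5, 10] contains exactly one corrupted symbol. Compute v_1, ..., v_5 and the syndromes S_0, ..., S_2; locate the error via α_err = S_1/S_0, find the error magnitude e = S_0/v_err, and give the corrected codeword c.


S = (11, 7, 8), error at position 4, error magnitude e = 11, c = [6, 0, 9, 7, 10].

Step 1: column multipliers v_i = (∏_{j≠i}(α_i − α_j))^{−1} mod 13.
  i = 1 (α = 12): (12−1)(12−11)(12−3)(12−2) = 11·1·9·10 = 990 ≡ 2, so v_1 = 2^{−1} = 7 (mod 13).
  i = 2 (α = 1): (1−12)(1−11)(1−3)(1−2) = (−11)·(−10)·(−2)·(−1) = 220 ≡ 12, so v_2 = 12^{−1} = 12 (mod 13).
  i = 3 (α = 11): (11−12)(11−1)(11−3)(11−2) = (−1)·10·8·9 = −720 ≡ 8, so v_3 = 8^{−1} = 5 (mod 13).
  i = 4 (α = 3): (3−12)(3−1)(3−11)(3−2) = (−9)·2·(−8)·1 = 144 ≡ 1, so v_4 = 1^{−1} = 1 (mod 13).
  i = 5 (α = 2): (2−12)(2−1)(2−11)(2−3) = (−10)·1·(−9)·(−1) = −90 ≡ 1, so v_5 = 1^{−1} = 1 (mod 13).
  v = [7, 12, 5, 1, 1].
Step 2: syndromes of r = [6, 0, 9, 5, 10] (all sums mod 13).
  S_0 = Σ v_i r_i = 7·6 + 12·0 + 5·9 + 1·5 + 1·10 = 102 ≡ 11.
  S_1 = Σ v_i α_i r_i = 7·12·6 + 12·1·0 + 5·11·9 + 1·3·5 + 1·2·10 = 1034 ≡ 7.
  α_i^2 mod 13 = [1, 1, 4, 9, 4].
  S_2 = Σ v_i α_i^2 r_i = 7·1·6 + 12·1·0 + 5·4·9 + 1·9·5 + 1·4·10 = 307 ≡ 8.
  S = (11, 7, 8) ≠ 0, so r is not a codeword (an error is present).
Step 3: locate the error. For a single error e at position i, S_ℓ = v_i·e·α_i^ℓ, so α_err = S_1/S_0.
  S_0^{−1} = 11^{−1} = 6 (mod 13), so α_err = 7·6 = 42 ≡ 3 = α_4. Error position i = 4.
  Consistency check: S_2/S_1 = 8·2 = 16 ≡ 3 = α_err ✓ (single-error assumption holds).
Step 4: error magnitude e = S_0/v_4 = S_0·∏_{j≠4}(α_4 − α_j) = 11·1 = 11 ≡ 11 (mod 13).
Step 5: correct position 4: c_4 = r_4 − e = 5 − 11 ≡ 7 (mod 13). Hence c = [6, 0, 9, 7, 10].
  Check: interpolating c through the α_i gives m(x) = 3 + 10·x (degree < 2) with m(α_i) = c_i for every i, so c is indeed a codeword.


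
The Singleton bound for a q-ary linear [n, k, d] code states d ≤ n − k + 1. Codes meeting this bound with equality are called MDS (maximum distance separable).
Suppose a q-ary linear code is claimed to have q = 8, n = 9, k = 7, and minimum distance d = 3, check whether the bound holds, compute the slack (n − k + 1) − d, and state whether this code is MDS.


Singleton RHS = n − k + 1 = 3, slack = 0, bound satisfied, MDS.

Singleton bound: d ≤ n − k + 1.
Here n = 9, k = 7, so n − k + 1 = 3.
Given d = 3, check d ≤ 3: YES.
Slack = (n − k + 1) − d = 0.
The code is MDS (slack = 0).
Description: the claimed parameters are [9, 7, 3]_8; such a code would be MDS (meets Singleton bound).


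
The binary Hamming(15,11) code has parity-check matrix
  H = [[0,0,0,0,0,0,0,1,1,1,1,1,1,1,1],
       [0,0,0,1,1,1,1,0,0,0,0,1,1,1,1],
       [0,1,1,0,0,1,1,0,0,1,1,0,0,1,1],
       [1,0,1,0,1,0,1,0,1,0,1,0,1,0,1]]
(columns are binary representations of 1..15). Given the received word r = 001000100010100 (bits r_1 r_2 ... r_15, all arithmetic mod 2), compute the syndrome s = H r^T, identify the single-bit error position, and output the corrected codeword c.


s = (0, 0, 1, 0)^T, error position = 2, corrected codeword c = 011000100010100

Compute s = H r^T mod 2 one row at a time:
  s_1 = 0 + 0 + 0 + 1 + 0 + 1 + 0 + 0 = 2 ≡ 0 (mod 2).
  s_2 = 0 + 0 + 0 + 1 + 0 + 1 + 0 + 0 = 2 ≡ 0 (mod 2).
  s_3 = 0 + 1 + 0 + 1 + 0 + 1 + 0 + 0 = 3 ≡ 1 (mod 2).
  s_4 = 0 + 1 + 0 + 1 + 0 + 1 + 1 + 0 = 4 ≡ 0 (mod 2).
s = (0, 0, 1, 0)^T — this equals column 2 of H (binary 0010), so error is at position 2.
Correct: flip bit 2 of r = 001000100010100 to get c = 011000100010100.


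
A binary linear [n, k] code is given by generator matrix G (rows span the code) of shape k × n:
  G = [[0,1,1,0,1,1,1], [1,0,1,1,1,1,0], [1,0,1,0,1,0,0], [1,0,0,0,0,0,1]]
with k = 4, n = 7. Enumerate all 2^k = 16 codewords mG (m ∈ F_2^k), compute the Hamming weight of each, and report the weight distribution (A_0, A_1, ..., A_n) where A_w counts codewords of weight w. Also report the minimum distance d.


Weight distribution: A_0 = 1, A_2 = 4, A_3 = 2, A_4 = 3, A_5 = 6. Minimum distance d = 2.

Enumerate all 2^4 = 16 messages m ∈ F_2^4.
For each, compute codeword c = mG in F_2^7, then tally its weight.
  m = 0000 → c = 0000000, weight = 0.
  m = 1000 → c = 0110111, weight = 5.
  m = 0100 → c = 1011110, weight = 5.
  m = 1100 → c = 1101001, weight = 4.
  m = 0010 → c = 1010100, weight = 3.
  m = 1010 → c = 1100011, weight = 4.
  m = 0110 → c = 0001010, weight = 2.
  m = 1110 → c = 0111101, weight = 5.
  m = 0001 → c = 1000001, weight = 2.
  m = 1001 → c = 1110110, weight = 5.
  m = 0101 → c = 0011111, weight = 5.
  m = 1101 → c = 0101000, weight = 2.
  m = 0011 → c = 0010101, weight = 3.
  m = 1011 → c = 0100010, weight = 2.
  m = 0111 → c = 1001011, weight = 4.
  m = 1111 → c = 1111100, weight = 5.
Tally weights:
  weight 0: 1 codewords.
  weight 2: 4 codewords.
  weight 3: 2 codewords.
  weight 4: 3 codewords.
  weight 5: 6 codewords.
Minimum distance d = smallest w > 0 with A_w > 0 = 2.
Sanity: Σ A_w = 16 = 2^4 = 16 ✓.


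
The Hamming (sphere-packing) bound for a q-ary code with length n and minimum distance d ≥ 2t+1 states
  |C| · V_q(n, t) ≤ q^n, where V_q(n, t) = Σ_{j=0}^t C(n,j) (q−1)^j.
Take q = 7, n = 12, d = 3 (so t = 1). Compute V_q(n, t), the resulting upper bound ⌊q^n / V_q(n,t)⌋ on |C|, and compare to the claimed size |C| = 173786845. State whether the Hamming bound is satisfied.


V_q(n, t) = 73, q^n = 13841287201, Hamming bound = 189606673, |C| = 173786845 ≤ bound (satisfied).

Step 1: Compute V_q(n, t) = Σ_{j=0}^1 C(n, j) (q−1)^j.
  j = 0: C(12,0)·(6)^0 = 1·1 = 1.
  j = 1: C(12,1)·(6)^1 = 12·6 = 72.
  V_q(n, t) = 1 + 72 = 73.
Step 2: q^n = 7^12 = 13841287201.
Step 3: Hamming bound ⌊q^n / V_q(n,t)⌋ = ⌊13841287201/73⌋ = 189606673.
Step 4: Compare |C| = 173786845 to 189606673: satisfied.
The claimed |C| lies below the Hamming bound.


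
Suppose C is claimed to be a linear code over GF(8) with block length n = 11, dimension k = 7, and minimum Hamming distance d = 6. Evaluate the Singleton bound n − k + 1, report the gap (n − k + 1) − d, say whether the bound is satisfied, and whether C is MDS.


Singleton RHS = n − k + 1 = 5, slack = -1, bound violated (no such code; not MDS).

Singleton bound: d ≤ n − k + 1.
Here n = 11, k = 7, so n − k + 1 = 5.
Given d = 6, check d ≤ 5: NO.
Slack = (n − k + 1) − d = -1.
The slack is negative: d = 6 exceeds n − k + 1 = 5 by 1, so the Singleton bound is violated and no linear [11, 7, 6]_8 code can exist. In particular it is not MDS (MDS requires d = n − k + 1 exactly).
Description: the claimed parameters are [11, 7, 6]_8; such a code would be impossible (violates the Singleton bound).


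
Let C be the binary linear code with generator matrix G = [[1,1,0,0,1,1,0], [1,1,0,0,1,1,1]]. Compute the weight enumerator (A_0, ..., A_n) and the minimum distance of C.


Weight distribution: A_0 = 1, A_1 = 1, A_4 = 1, A_5 = 1. Minimum distance d = 1.

Enumerate all 2^2 = 4 messages m ∈ F_2^2.
For each, compute codeword c = mG in F_2^7, then tally its weight.
  m = 00 → c = 0000000, weight = 0.
  m = 10 → c = 1100110, weight = 4.
  m = 01 → c = 1100111, weight = 5.
  m = 11 → c = 0000001, weight = 1.
Tally weights:
  weight 0: 1 codewords.
  weight 1: 1 codewords.
  weight 4: 1 codewords.
  weight 5: 1 codewords.
Minimum distance d = smallest w > 0 with A_w > 0 = 1.
Sanity: Σ A_w = 4 = 2^2 = 4 ✓.
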